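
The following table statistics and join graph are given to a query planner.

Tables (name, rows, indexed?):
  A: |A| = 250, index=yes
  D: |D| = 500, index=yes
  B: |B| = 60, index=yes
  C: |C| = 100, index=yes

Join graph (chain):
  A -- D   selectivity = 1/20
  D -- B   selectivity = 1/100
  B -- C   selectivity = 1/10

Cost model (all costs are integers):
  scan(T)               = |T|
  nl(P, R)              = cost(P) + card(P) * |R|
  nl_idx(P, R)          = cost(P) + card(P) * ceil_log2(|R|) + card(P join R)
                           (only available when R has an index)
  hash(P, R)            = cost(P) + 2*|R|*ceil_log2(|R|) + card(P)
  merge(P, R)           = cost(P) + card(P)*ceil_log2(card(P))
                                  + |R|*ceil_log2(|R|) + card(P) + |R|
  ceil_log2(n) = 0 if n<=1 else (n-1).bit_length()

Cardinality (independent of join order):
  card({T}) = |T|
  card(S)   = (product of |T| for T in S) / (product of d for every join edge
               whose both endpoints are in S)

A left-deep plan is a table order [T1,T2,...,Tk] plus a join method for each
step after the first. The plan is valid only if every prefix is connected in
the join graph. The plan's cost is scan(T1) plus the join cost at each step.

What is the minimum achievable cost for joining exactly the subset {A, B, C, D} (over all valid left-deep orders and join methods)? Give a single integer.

Selinger DP over subsets of {A,B,C,D}:
  {A}: scan cost=250, card=250
  {D}: scan cost=500, card=500
  {B}: scan cost=60, card=60
  {C}: scan cost=100, card=100
  {AD}: card=6250; try (A,hash)→5000, (D,merge)→7500, (A,merge)→7750, (D,nl_idx)→8750, (D,hash)→9500, (A,nl_idx)→10750 …(+2); best=5000 via (A,hash)
  {BD}: card=300; try (D,nl_idx)→900, (B,hash)→1720, (B,nl_idx)→3800, (D,merge)→5480, (B,merge)→5920, (D,hash)→9120 …(+2); best=900 via (D,nl_idx)
  {BC}: card=600; try (B,hash)→920, (C,nl_idx)→1080, (C,merge)→1280, (B,nl_idx)→1300, (B,merge)→1320, (C,hash)→1520 …(+2); best=920 via (B,hash)
  {ABD}: card=3750; try (A,hash)→5200, (A,merge)→6150, (A,nl_idx)→7050, (B,hash)→11970, (B,nl_idx)→46250, (A,nl)→75900 …(+2); best=5200 via (A,hash)
  {BCD}: card=3000; try (C,hash)→2600, (C,merge)→4700, (C,nl_idx)→6000, (D,nl_idx)→9320, (D,hash)→10520, (D,merge)→12520 …(+2); best=2600 via (C,hash)
  {ABCD}: card=37500; try (A,hash)→9600, (C,hash)→10350, (A,merge)→43850, (C,merge)→54750, (A,nl_idx)→64100, (C,nl_idx)→68950 …(+2); best=9600 via (A,hash)

9600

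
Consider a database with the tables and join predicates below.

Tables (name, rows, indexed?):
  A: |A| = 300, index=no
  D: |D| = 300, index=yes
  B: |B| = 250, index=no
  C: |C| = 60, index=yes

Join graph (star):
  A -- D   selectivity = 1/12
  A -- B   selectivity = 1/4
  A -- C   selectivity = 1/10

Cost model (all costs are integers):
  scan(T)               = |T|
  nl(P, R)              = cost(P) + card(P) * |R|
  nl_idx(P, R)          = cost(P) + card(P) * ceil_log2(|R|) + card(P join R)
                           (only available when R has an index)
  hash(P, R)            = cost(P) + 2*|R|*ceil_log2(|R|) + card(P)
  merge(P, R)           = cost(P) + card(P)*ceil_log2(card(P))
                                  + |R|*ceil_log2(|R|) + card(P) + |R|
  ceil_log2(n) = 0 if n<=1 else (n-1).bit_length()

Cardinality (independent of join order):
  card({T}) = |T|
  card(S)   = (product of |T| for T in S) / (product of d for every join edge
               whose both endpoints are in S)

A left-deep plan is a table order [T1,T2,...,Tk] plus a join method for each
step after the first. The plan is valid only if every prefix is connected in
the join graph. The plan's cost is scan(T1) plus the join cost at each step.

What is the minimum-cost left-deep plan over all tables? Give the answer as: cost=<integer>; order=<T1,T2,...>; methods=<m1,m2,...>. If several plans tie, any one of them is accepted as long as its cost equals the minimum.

cost=57520; order=A,C,D,B; methods=hash,hash,hash

Selinger DP (subsets sized 1..n):
  {A}: scan cost=300, card=300
  {D}: scan cost=300, card=300
  {B}: scan cost=250, card=250
  {C}: scan cost=60, card=60
  {AD}: card=7500; try (D,hash)→6000, (A,hash)→6000, (D,merge)→6300, (A,merge)→6300, (D,nl_idx)→10500, (D,nl)→90300 …(+1); best=6000 via (D,hash)
  {AB}: card=18750; try (B,hash)→4600, (A,merge)→5500, (B,merge)→5550, (A,hash)→5900, (A,nl)→75250, (B,nl)→75300; best=4600 via (B,hash)
  {AC}: card=1800; try (C,hash)→1320, (A,merge)→3480, (C,merge)→3720, (C,nl_idx)→3900, (A,hash)→5520, (A,nl)→18060 …(+1); best=1320 via (C,hash)
  {ABD}: card=468750; try (B,hash)→17500, (D,hash)→28750, (B,merge)→113250, (D,merge)→307600, (D,nl_idx)→642100, (B,nl)→1881000 …(+1); best=17500 via (B,hash)
  {ACD}: card=45000; try (D,hash)→8520, (C,hash)→14220, (D,merge)→25920, (D,nl_idx)→62520, (C,nl_idx)→96000, (C,merge)→111420 …(+2); best=8520 via (D,hash)
  {ABC}: card=112500; try (B,hash)→7120, (C,hash)→24070, (B,merge)→25170, (C,nl_idx)→229600, (C,merge)→305020, (B,nl)→451320 …(+1); best=7120 via (B,hash)
  {ABCD}: card=2812500; try (B,hash)→57520, (D,hash)→125020, (C,hash)→486970, (B,merge)→775770, (D,merge)→2035120, (D,nl_idx)→3832120 …(+5); best=57520 via (B,hash)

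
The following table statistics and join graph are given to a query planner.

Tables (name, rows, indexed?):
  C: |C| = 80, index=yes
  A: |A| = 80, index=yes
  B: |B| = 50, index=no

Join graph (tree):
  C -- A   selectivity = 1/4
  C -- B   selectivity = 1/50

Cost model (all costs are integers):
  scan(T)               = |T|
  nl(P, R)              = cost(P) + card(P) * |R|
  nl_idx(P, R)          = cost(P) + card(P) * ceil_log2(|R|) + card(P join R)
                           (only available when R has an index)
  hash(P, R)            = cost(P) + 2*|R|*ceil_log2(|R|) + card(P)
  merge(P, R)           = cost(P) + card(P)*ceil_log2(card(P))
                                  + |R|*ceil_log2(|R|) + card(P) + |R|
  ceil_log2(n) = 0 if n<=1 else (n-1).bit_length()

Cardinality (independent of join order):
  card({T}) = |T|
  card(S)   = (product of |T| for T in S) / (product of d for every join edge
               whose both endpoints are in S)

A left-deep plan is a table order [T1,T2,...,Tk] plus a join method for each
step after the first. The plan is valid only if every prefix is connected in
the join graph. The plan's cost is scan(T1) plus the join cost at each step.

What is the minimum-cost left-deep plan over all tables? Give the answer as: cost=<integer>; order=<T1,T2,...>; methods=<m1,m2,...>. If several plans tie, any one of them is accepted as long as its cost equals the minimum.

Selinger DP (subsets sized 1..n):
  {C}: scan cost=80, card=80
  {A}: scan cost=80, card=80
  {B}: scan cost=50, card=50
  {AC}: card=1600; try (C,hash)→1280, (A,hash)→1280, (C,merge)→1360, (A,merge)→1360, (C,nl_idx)→2240, (A,nl_idx)→2240 …(+2); best=1280 via (C,hash)
  {BC}: card=80; try (C,nl_idx)→480, (B,hash)→760, (C,merge)→1040, (B,merge)→1070, (C,hash)→1220, (C,nl)→4050 …(+1); best=480 via (C,nl_idx)
  {ABC}: card=1600; try (A,hash)→1680, (A,merge)→1760, (A,nl_idx)→2640, (B,hash)→3480, (A,nl)→6880, (B,merge)→20830 …(+1); best=1680 via (A,hash)

cost=1680; order=B,C,A; methods=nl_idx,hash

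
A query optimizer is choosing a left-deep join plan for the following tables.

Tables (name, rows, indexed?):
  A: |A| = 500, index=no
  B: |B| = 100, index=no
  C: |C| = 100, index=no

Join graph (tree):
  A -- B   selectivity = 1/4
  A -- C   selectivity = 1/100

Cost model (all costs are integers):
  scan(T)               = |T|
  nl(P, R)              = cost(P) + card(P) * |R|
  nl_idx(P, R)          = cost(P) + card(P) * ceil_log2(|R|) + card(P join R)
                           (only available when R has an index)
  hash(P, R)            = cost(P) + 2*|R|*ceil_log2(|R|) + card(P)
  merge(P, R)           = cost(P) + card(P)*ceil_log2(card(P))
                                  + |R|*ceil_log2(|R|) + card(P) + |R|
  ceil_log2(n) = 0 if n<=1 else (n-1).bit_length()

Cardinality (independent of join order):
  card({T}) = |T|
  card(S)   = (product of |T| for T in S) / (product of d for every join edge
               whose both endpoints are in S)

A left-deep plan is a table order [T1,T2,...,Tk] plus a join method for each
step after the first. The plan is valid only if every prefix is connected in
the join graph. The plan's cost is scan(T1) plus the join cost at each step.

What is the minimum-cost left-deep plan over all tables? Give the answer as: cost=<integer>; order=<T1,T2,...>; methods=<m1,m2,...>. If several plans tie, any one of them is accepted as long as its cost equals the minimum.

cost=4300; order=A,C,B; methods=hash,hash

Selinger DP (subsets sized 1..n):
  {A}: scan cost=500, card=500
  {B}: scan cost=100, card=100
  {C}: scan cost=100, card=100
  {AB}: card=12500; try (B,hash)→2400, (A,merge)→5900, (B,merge)→6300, (A,hash)→9200, (A,nl)→50100, (B,nl)→50500; best=2400 via (B,hash)
  {AC}: card=500; try (C,hash)→2400, (A,merge)→5900, (C,merge)→6300, (A,hash)→9200, (A,nl)→50100, (C,nl)→50500; best=2400 via (C,hash)
  {ABC}: card=12500; try (B,hash)→4300, (B,merge)→8200, (C,hash)→16300, (B,nl)→52400, (C,merge)→190700, (C,nl)→1252400; best=4300 via (B,hash)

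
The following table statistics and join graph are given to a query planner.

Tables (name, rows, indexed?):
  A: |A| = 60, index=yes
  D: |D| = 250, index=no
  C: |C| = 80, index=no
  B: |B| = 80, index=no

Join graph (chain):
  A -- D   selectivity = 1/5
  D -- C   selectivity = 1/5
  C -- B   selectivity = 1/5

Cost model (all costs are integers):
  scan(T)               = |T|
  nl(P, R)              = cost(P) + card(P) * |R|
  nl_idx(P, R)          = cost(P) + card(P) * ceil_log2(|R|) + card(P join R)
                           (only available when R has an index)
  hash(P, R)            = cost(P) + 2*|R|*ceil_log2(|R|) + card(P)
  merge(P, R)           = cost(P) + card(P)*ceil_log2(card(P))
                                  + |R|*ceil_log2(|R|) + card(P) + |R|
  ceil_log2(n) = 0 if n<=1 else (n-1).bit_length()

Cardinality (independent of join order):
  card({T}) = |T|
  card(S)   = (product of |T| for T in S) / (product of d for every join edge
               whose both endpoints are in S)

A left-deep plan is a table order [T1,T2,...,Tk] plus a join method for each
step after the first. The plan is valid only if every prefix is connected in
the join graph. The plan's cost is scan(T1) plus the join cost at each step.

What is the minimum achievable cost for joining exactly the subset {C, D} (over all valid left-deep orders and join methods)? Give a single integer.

1620

Selinger DP over subsets of {C,D}:
  {D}: scan cost=250, card=250
  {C}: scan cost=80, card=80
  {CD}: card=4000; try (C,hash)→1620, (D,merge)→2970, (C,merge)→3140, (D,hash)→4160, (D,nl)→20080, (C,nl)→20250; best=1620 via (C,hash)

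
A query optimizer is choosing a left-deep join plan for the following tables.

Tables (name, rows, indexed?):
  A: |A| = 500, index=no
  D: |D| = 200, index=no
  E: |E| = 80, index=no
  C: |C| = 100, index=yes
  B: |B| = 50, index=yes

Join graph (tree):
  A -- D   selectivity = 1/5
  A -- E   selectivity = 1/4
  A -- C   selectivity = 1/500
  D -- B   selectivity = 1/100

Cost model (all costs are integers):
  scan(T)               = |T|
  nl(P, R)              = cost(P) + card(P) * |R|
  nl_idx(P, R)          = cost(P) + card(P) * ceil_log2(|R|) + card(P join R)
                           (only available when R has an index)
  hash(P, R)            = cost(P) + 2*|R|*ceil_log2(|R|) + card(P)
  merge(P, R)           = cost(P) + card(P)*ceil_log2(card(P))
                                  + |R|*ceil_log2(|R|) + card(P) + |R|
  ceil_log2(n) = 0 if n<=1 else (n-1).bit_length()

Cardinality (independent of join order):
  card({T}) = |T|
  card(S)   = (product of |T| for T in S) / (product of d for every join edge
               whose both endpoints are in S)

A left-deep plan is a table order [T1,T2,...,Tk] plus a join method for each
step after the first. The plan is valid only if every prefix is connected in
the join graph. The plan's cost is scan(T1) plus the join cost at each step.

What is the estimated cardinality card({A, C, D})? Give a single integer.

4000

Tables in S: A(500), C(100), D(200)
Edges inside S: A-D(d=5), A-C(d=500)
numerator = 500 * 100 * 200 = 10000000
denominator = 5 * 500 = 2500
card(S) = 10000000 / 2500 = 4000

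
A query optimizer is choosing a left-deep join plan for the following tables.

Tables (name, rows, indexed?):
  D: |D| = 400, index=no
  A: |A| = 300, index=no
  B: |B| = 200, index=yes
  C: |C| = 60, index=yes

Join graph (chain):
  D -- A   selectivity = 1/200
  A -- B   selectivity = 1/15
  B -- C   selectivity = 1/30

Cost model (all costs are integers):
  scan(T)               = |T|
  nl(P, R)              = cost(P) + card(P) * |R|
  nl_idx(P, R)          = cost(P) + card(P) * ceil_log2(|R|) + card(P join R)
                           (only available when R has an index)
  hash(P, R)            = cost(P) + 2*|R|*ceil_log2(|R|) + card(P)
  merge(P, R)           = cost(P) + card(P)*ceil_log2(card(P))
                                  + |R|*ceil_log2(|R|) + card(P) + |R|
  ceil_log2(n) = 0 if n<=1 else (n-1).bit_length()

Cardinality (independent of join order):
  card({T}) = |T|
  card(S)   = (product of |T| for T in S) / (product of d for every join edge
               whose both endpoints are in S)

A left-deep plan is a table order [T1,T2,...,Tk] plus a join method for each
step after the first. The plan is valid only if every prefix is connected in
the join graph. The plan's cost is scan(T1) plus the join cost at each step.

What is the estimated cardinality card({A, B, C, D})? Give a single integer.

16000

Tables in S: A(300), B(200), C(60), D(400)
Edges inside S: D-A(d=200), A-B(d=15), B-C(d=30)
numerator = 300 * 200 * 60 * 400 = 1440000000
denominator = 200 * 15 * 30 = 90000
card(S) = 1440000000 / 90000 = 16000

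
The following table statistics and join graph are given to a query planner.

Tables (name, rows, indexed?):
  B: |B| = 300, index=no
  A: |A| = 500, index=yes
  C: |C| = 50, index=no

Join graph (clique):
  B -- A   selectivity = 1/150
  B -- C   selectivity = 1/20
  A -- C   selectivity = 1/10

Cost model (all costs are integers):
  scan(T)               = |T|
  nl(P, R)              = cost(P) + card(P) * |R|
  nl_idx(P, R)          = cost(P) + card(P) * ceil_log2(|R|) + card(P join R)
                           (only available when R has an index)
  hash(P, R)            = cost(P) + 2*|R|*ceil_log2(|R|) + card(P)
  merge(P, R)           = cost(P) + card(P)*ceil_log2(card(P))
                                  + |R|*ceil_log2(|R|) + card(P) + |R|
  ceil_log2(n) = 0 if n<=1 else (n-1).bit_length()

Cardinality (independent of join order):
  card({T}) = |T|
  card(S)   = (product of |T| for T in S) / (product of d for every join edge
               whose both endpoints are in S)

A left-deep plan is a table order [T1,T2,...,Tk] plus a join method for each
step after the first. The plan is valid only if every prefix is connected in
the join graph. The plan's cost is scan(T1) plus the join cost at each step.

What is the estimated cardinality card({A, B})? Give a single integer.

1000

Tables in S: A(500), B(300)
Edges inside S: B-A(d=150)
numerator = 500 * 300 = 150000
denominator = 150 = 150
card(S) = 150000 / 150 = 1000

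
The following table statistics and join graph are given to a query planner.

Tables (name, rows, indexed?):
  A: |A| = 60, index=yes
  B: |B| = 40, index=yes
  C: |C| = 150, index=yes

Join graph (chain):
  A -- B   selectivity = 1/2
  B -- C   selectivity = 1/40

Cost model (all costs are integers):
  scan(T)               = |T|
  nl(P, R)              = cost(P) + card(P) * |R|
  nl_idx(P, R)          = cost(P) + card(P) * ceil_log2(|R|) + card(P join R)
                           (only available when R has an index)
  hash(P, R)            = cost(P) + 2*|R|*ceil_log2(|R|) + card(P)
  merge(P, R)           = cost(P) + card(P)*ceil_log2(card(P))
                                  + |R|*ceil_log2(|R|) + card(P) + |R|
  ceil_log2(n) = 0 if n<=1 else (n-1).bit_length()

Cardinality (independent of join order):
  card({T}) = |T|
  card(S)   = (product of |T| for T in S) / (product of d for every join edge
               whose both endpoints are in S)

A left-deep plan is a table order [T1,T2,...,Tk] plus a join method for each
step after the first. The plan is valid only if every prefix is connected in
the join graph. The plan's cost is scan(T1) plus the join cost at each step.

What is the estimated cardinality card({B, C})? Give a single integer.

150

Tables in S: B(40), C(150)
Edges inside S: B-C(d=40)
numerator = 40 * 150 = 6000
denominator = 40 = 40
card(S) = 6000 / 40 = 150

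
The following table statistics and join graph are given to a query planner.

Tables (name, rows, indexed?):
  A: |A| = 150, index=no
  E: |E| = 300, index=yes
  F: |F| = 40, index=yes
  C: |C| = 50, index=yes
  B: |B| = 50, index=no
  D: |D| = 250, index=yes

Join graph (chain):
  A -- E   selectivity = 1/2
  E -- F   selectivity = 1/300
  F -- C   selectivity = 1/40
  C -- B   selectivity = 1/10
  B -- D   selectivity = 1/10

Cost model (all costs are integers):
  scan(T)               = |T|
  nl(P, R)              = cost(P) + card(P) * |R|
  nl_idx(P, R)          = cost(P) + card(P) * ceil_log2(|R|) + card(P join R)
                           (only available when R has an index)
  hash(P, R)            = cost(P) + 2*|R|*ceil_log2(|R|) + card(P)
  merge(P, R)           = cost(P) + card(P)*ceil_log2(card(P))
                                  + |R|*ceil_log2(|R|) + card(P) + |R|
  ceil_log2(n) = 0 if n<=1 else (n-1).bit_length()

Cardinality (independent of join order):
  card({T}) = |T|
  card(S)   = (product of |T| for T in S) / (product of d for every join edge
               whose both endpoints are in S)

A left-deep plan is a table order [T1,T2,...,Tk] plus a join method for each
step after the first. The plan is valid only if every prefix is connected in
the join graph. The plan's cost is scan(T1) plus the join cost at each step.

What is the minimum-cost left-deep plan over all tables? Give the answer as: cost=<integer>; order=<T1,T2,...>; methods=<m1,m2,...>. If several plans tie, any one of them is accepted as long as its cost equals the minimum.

cost=14280; order=F,E,C,B,D,A; methods=nl_idx,nl_idx,hash,hash,hash

Selinger DP (subsets sized 1..n):
  {A}: scan cost=150, card=150
  {E}: scan cost=300, card=300
  {F}: scan cost=40, card=40
  {C}: scan cost=50, card=50
  {B}: scan cost=50, card=50
  {D}: scan cost=250, card=250
  {AE}: card=22500; try (A,hash)→3000, (E,merge)→4500, (A,merge)→4650, (E,hash)→5700, (E,nl_idx)→24000, (E,nl)→45150 …(+1); best=3000 via (A,hash)
  {EF}: card=40; try (E,nl_idx)→440, (F,hash)→1080, (F,nl_idx)→2140, (E,merge)→3320, (F,merge)→3580, (E,hash)→5480 …(+2); best=440 via (E,nl_idx)
  {CF}: card=50; try (C,nl_idx)→330, (F,nl_idx)→400, (F,hash)→580, (C,merge)→670, (F,merge)→680, (C,hash)→680 …(+2); best=330 via (C,nl_idx)
  {BC}: card=250; try (C,nl_idx)→600, (C,hash)→700, (B,hash)→700, (C,merge)→750, (B,merge)→750, (C,nl)→2550 …(+1); best=600 via (C,nl_idx)
  {BD}: card=1250; try (B,hash)→1100, (D,nl_idx)→1700, (D,merge)→2650, (B,merge)→2850, (D,hash)→4100, (D,nl)→12550 …(+1); best=1100 via (B,hash)
  {AEF}: card=3000; try (A,merge)→2070, (A,hash)→2880, (A,nl)→6440, (F,hash)→25980, (F,nl_idx)→141000, (F,merge)→363280 …(+1); best=2070 via (A,merge)
  {CEF}: card=50; try (C,nl_idx)→730, (E,nl_idx)→830, (C,merge)→1070, (C,hash)→1080, (C,nl)→2440, (E,merge)→3680 …(+2); best=730 via (C,nl_idx)
  {BCF}: card=250; try (B,hash)→980, (B,merge)→1030, (F,hash)→1330, (F,nl_idx)→2350, (B,nl)→2830, (F,merge)→3130 …(+1); best=980 via (B,hash)
  {BCD}: card=6250; try (C,hash)→2950, (D,hash)→4850, (D,merge)→5100, (D,nl_idx)→8850, (C,nl_idx)→14850, (C,merge)→16450 …(+2); best=2950 via (C,hash)
  {ACEF}: card=3750; try (A,merge)→2430, (A,hash)→3180, (C,hash)→5670, (A,nl)→8230, (C,nl_idx)→23820, (C,merge)→41420 …(+1); best=2430 via (A,merge)
  {BCEF}: card=250; try (B,hash)→1380, (B,merge)→1430, (B,nl)→3230, (E,nl_idx)→3480, (E,merge)→6230, (E,hash)→6630 …(+1); best=1380 via (B,hash)
  {BCDF}: card=6250; try (D,hash)→5230, (D,merge)→5480, (D,nl_idx)→9230, (F,hash)→9680, (F,nl_idx)→46700, (D,nl)→63480 …(+2); best=5230 via (D,hash)
  {ABCEF}: card=18750; try (A,hash)→4030, (A,merge)→4980, (B,hash)→6780, (A,nl)→38880, (B,merge)→51530, (B,nl)→189930; best=4030 via (A,hash)
  {BCDEF}: card=6250; try (D,hash)→5630, (D,merge)→5880, (D,nl_idx)→9630, (E,hash)→16880, (D,nl)→63880, (E,nl_idx)→67730 …(+2); best=5630 via (D,hash)
  {ABCDEF}: card=468750; try (A,hash)→14280, (D,hash)→26780, (A,merge)→94480, (D,merge)→306280, (D,nl_idx)→622780, (A,nl)→943130 …(+1); best=14280 via (A,hash)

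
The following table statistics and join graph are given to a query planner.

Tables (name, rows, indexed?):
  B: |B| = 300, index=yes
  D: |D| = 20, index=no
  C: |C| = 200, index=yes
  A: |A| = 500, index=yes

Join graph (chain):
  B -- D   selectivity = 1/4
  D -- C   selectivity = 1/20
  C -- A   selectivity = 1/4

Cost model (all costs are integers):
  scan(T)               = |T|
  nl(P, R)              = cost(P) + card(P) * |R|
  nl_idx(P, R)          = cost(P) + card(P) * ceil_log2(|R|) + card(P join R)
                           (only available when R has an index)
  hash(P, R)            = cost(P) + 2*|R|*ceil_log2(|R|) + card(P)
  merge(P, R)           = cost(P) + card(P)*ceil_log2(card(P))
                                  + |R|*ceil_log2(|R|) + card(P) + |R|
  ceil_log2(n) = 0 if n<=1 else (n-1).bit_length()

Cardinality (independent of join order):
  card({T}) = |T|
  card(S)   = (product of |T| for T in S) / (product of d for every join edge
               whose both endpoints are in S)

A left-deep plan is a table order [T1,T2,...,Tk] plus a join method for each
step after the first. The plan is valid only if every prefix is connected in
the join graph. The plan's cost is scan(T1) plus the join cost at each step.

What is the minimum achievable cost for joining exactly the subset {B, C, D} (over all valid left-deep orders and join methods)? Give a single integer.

5180

Selinger DP over subsets of {B,C,D}:
  {B}: scan cost=300, card=300
  {D}: scan cost=20, card=20
  {C}: scan cost=200, card=200
  {BD}: card=1500; try (D,hash)→800, (B,nl_idx)→1700, (B,merge)→3140, (D,merge)→3420, (B,hash)→5440, (B,nl)→6020 …(+1); best=800 via (D,hash)
  {CD}: card=200; try (C,nl_idx)→380, (D,hash)→600, (C,merge)→1940, (D,merge)→2120, (C,hash)→3240, (C,nl)→4020 …(+1); best=380 via (C,nl_idx)
  {BCD}: card=15000; try (B,merge)→5180, (C,hash)→5500, (B,hash)→5980, (B,nl_idx)→17180, (C,merge)→20600, (C,nl_idx)→27800 …(+2); best=5180 via (B,merge)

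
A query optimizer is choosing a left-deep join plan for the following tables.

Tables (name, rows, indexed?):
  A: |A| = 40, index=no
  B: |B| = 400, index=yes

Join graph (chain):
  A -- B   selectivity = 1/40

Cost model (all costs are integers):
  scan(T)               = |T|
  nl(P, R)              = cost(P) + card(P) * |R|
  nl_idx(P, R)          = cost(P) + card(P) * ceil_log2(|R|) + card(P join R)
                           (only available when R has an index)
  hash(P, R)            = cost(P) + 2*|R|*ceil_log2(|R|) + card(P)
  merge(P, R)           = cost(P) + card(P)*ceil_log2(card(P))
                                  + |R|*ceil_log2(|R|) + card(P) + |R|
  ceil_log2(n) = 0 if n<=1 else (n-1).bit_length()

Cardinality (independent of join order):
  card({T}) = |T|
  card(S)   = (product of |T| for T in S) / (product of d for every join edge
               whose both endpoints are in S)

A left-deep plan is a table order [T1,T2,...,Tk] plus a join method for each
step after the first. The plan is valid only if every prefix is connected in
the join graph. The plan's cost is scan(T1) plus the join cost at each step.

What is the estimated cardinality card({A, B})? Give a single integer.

400

Tables in S: A(40), B(400)
Edges inside S: A-B(d=40)
numerator = 40 * 400 = 16000
denominator = 40 = 40
card(S) = 16000 / 40 = 400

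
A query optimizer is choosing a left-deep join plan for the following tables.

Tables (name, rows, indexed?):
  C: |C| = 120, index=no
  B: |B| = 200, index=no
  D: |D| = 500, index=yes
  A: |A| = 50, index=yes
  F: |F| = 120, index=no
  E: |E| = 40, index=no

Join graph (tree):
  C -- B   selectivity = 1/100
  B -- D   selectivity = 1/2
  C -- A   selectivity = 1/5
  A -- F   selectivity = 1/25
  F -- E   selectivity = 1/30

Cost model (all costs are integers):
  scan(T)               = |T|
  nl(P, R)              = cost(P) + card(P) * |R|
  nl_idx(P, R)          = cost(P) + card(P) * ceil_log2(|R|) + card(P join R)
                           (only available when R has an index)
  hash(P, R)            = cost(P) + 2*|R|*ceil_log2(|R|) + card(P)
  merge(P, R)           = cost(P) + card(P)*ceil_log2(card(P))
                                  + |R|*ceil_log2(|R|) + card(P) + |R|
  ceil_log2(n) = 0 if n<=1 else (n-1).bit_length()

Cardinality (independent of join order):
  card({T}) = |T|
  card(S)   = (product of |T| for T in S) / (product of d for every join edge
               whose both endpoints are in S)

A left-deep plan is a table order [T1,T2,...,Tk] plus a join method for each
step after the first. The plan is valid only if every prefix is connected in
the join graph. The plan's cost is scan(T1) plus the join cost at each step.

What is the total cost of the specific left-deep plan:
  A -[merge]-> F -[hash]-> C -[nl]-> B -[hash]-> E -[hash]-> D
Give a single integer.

step 1: scan A: cost=50, card=50
step 2: join F via merge
    card(P join F) = 50*120/(25) = 240
    cost = 50 + 50*6 + 120*7 + 50 + 120 = 1360
step 3: join C via hash
    card(P join C) = 240*120/(5) = 5760
    cost = 1360 + 2*120*7 + 240 = 3280
step 4: join B via nl
    card(P join B) = 5760*200/(100) = 11520
    cost = 3280 + 5760*200 = 1155280
step 5: join E via hash
    card(P join E) = 11520*40/(30) = 15360
    cost = 1155280 + 2*40*6 + 11520 = 1167280
step 6: join D via hash
    card(P join D) = 15360*500/(2) = 3840000
    cost = 1167280 + 2*500*9 + 15360 = 1191640

1191640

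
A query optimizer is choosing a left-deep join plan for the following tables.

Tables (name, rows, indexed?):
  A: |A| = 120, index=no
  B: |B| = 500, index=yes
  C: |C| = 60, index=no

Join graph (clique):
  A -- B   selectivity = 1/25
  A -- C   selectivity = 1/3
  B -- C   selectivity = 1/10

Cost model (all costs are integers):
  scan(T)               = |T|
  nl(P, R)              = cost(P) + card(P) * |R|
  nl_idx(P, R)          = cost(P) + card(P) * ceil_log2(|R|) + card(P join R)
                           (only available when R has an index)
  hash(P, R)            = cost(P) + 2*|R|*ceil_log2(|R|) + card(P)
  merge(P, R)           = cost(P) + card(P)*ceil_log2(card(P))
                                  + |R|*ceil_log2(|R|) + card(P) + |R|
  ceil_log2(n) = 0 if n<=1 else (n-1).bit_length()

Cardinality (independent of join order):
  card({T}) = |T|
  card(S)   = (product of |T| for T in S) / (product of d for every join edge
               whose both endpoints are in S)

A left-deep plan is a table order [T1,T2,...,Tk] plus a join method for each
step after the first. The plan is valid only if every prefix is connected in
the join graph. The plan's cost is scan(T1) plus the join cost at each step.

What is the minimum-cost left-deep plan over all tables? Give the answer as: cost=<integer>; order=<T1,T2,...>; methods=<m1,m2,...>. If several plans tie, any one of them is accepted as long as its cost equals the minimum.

cost=5800; order=B,A,C; methods=hash,hash

Selinger DP (subsets sized 1..n):
  {A}: scan cost=120, card=120
  {B}: scan cost=500, card=500
  {C}: scan cost=60, card=60
  {AB}: card=2400; try (A,hash)→2680, (B,nl_idx)→3600, (B,merge)→6080, (A,merge)→6460, (B,hash)→9240, (B,nl)→60120 …(+1); best=2680 via (A,hash)
  {AC}: card=2400; try (C,hash)→960, (A,merge)→1440, (C,merge)→1500, (A,hash)→1800, (A,nl)→7260, (C,nl)→7320; best=960 via (C,hash)
  {BC}: card=3000; try (C,hash)→1720, (B,nl_idx)→3600, (B,merge)→5480, (C,merge)→5920, (B,hash)→9120, (B,nl)→30060 …(+1); best=1720 via (C,hash)
  {ABC}: card=4800; try (C,hash)→5800, (A,hash)→6400, (B,hash)→12360, (B,nl_idx)→27360, (C,merge)→34300, (B,merge)→37160 …(+4); best=5800 via (C,hash)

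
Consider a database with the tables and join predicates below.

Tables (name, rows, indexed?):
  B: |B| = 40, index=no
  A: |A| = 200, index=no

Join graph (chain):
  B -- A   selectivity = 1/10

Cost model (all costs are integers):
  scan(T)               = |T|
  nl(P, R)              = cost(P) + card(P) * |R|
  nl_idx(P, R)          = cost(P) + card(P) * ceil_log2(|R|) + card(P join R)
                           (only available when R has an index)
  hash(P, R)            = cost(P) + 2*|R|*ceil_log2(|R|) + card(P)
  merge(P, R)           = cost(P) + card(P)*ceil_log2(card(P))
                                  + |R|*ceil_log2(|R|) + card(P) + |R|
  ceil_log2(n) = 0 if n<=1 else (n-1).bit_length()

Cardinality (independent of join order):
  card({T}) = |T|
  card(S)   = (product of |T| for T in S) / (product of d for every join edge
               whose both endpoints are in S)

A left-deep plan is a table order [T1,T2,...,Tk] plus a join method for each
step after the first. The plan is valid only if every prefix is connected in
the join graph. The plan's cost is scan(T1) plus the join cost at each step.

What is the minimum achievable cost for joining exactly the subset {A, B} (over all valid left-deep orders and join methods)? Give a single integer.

880

Selinger DP over subsets of {A,B}:
  {B}: scan cost=40, card=40
  {A}: scan cost=200, card=200
  {AB}: card=800; try (B,hash)→880, (A,merge)→2120, (B,merge)→2280, (A,hash)→3280, (A,nl)→8040, (B,nl)→8200; best=880 via (B,hash)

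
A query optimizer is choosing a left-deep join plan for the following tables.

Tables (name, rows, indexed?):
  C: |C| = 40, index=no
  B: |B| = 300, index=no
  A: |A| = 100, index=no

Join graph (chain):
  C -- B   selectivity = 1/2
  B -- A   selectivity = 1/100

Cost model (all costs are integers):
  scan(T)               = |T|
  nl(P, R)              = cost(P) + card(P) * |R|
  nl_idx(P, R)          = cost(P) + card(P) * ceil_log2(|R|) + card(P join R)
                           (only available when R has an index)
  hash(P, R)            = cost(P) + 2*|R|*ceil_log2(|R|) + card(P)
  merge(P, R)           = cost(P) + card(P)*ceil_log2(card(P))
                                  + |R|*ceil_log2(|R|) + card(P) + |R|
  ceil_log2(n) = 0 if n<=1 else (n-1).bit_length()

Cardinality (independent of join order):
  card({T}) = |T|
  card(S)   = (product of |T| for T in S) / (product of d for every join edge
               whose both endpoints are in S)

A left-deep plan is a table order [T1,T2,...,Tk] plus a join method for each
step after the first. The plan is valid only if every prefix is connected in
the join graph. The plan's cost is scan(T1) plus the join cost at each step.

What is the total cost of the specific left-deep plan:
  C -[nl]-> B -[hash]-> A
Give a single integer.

step 1: scan C: cost=40, card=40
step 2: join B via nl
    card(P join B) = 40*300/(2) = 6000
    cost = 40 + 40*300 = 12040
step 3: join A via hash
    card(P join A) = 6000*100/(100) = 6000
    cost = 12040 + 2*100*7 + 6000 = 19440

19440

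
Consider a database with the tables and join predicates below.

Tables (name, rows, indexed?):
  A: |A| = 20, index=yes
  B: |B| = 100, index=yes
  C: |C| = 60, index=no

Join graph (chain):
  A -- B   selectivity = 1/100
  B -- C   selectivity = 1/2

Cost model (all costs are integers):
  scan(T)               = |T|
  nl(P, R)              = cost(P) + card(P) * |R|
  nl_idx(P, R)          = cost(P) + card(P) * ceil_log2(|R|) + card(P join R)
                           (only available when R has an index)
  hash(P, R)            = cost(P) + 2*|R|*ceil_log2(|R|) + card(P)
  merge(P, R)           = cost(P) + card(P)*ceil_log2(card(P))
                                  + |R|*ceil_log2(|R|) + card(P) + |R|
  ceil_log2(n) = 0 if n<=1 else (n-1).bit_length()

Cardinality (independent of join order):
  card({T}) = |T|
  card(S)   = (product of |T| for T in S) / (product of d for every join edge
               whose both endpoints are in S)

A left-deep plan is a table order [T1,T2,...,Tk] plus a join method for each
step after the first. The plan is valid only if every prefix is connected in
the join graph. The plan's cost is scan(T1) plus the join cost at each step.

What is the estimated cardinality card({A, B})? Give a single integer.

20

Tables in S: A(20), B(100)
Edges inside S: A-B(d=100)
numerator = 20 * 100 = 2000
denominator = 100 = 100
card(S) = 2000 / 100 = 20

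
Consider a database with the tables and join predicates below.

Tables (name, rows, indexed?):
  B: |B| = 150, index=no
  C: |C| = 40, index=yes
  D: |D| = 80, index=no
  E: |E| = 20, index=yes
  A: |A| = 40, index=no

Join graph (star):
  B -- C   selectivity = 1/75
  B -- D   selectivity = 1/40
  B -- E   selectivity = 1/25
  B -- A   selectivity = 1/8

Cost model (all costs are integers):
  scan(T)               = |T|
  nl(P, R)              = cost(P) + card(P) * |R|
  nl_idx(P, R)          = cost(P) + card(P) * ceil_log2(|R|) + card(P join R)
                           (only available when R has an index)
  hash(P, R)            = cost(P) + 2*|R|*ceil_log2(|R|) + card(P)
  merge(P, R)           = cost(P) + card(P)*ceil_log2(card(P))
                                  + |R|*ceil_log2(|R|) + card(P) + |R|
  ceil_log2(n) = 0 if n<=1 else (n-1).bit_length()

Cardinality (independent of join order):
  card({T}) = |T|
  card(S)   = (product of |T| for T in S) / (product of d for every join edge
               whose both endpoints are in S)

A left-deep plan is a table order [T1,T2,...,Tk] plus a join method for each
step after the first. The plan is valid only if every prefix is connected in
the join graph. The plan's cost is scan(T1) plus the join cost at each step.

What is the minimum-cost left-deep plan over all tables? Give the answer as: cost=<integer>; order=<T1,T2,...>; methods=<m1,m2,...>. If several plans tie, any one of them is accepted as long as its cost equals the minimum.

Selinger DP (subsets sized 1..n):
  {B}: scan cost=150, card=150
  {C}: scan cost=40, card=40
  {D}: scan cost=80, card=80
  {E}: scan cost=20, card=20
  {A}: scan cost=40, card=40
  {BC}: card=80; try (C,hash)→780, (C,nl_idx)→1130, (B,merge)→1670, (C,merge)→1780, (B,hash)→2480, (B,nl)→6040 …(+1); best=780 via (C,hash)
  {BD}: card=300; try (D,hash)→1420, (B,merge)→2070, (D,merge)→2140, (B,hash)→2560, (B,nl)→12080, (D,nl)→12150; best=1420 via (D,hash)
  {BE}: card=120; try (E,hash)→500, (E,nl_idx)→1020, (B,merge)→1490, (E,merge)→1620, (B,hash)→2440, (B,nl)→3020 …(+1); best=500 via (E,hash)
  {AB}: card=750; try (A,hash)→780, (B,merge)→1670, (A,merge)→1780, (B,hash)→2480, (B,nl)→6040, (A,nl)→6150; best=780 via (A,hash)
  {BCD}: card=160; try (D,hash)→1980, (D,merge)→2060, (C,hash)→2200, (C,nl_idx)→3380, (C,merge)→4700, (D,nl)→7180 …(+1); best=1980 via (D,hash)
  {BCE}: card=64; try (E,hash)→1060, (C,hash)→1100, (E,nl_idx)→1244, (C,nl_idx)→1284, (E,merge)→1540, (C,merge)→1740 …(+2); best=1060 via (E,hash)
  {ABC}: card=400; try (A,hash)→1340, (A,merge)→1700, (C,hash)→2010, (A,nl)→3980, (C,nl_idx)→5680, (C,merge)→9310 …(+1); best=1340 via (A,hash)
  {BDE}: card=240; try (D,hash)→1740, (E,hash)→1920, (D,merge)→2100, (E,nl_idx)→3160, (E,merge)→4540, (E,nl)→7420 …(+1); best=1740 via (D,hash)
  {ABD}: card=1500; try (A,hash)→2200, (D,hash)→2650, (A,merge)→4700, (D,merge)→9670, (A,nl)→13420, (D,nl)→60780; best=2200 via (A,hash)
  {ABE}: card=600; try (A,hash)→1100, (E,hash)→1730, (A,merge)→1740, (E,nl_idx)→5130, (A,nl)→5300, (E,merge)→9150 …(+1); best=1100 via (A,hash)
  {BCDE}: card=128; try (D,merge)→2148, (D,hash)→2244, (E,hash)→2340, (C,hash)→2460, (E,nl_idx)→2908, (C,nl_idx)→3308 …(+5); best=2148 via (D,merge)
  {ABCD}: card=800; try (A,hash)→2620, (D,hash)→2860, (A,merge)→3700, (C,hash)→4180, (D,merge)→5980, (A,nl)→8380 …(+4); best=2620 via (A,hash)
  {ABCE}: card=320; try (A,hash)→1604, (A,merge)→1788, (E,hash)→1940, (C,hash)→2180, (A,nl)→3620, (E,nl_idx)→3660 …(+5); best=1604 via (A,hash)
  {ABDE}: card=1200; try (A,hash)→2460, (D,hash)→2820, (E,hash)→3900, (A,merge)→4180, (D,merge)→8340, (E,nl_idx)→10900 …(+4); best=2460 via (A,hash)
  {ABCDE}: card=640; try (A,hash)→2756, (D,hash)→3044, (A,merge)→3452, (E,hash)→3620, (C,hash)→4140, (D,merge)→5444 …(+8); best=2756 via (A,hash)

cost=2756; order=B,C,E,D,A; methods=hash,hash,merge,hash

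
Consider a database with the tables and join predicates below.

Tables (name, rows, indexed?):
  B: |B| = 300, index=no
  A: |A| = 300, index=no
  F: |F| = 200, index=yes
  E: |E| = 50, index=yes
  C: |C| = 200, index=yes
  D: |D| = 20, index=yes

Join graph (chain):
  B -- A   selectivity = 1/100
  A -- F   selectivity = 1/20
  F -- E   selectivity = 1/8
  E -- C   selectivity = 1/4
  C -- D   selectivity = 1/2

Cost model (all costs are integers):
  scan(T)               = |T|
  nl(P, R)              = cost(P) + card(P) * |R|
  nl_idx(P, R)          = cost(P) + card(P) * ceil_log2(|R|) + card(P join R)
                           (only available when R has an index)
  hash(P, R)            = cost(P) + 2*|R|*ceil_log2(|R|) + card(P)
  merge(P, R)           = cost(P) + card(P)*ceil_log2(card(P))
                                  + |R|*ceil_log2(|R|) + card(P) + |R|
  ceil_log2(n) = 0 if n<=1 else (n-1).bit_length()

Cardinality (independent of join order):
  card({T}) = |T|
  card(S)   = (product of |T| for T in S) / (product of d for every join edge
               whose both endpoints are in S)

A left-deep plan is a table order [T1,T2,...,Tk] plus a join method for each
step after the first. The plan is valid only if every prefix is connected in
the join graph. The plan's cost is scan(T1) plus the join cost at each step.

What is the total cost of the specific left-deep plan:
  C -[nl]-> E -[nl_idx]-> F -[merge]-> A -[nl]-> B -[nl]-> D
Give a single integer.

338658200

step 1: scan C: cost=200, card=200
step 2: join E via nl
    card(P join E) = 200*50/(4) = 2500
    cost = 200 + 200*50 = 10200
step 3: join F via nl_idx
    card(P join F) = 2500*200/(8) = 62500
    cost = 10200 + 2500*8 + 62500 = 92700
step 4: join A via merge
    card(P join A) = 62500*300/(20) = 937500
    cost = 92700 + 62500*16 + 300*9 + 62500 + 300 = 1158200
step 5: join B via nl
    card(P join B) = 937500*300/(100) = 2812500
    cost = 1158200 + 937500*300 = 282408200
step 6: join D via nl
    card(P join D) = 2812500*20/(2) = 28125000
    cost = 282408200 + 2812500*20 = 338658200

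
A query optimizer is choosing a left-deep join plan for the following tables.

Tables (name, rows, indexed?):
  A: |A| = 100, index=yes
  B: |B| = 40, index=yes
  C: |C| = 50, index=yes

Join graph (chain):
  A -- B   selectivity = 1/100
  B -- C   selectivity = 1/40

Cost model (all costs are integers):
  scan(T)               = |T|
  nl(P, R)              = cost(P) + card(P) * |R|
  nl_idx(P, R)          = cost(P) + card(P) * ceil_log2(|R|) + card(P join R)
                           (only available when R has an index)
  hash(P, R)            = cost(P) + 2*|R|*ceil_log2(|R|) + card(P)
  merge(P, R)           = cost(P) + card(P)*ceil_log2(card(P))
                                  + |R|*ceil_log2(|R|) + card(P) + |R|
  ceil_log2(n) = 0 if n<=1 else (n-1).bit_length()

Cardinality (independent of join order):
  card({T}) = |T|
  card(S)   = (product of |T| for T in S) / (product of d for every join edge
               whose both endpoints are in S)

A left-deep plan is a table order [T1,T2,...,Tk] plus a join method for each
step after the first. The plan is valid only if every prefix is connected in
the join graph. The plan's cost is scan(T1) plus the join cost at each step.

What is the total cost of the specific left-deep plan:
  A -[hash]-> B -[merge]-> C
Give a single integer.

step 1: scan A: cost=100, card=100
step 2: join B via hash
    card(P join B) = 100*40/(100) = 40
    cost = 100 + 2*40*6 + 100 = 680
step 3: join C via merge
    card(P join C) = 40*50/(40) = 50
    cost = 680 + 40*6 + 50*6 + 40 + 50 = 1310

1310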